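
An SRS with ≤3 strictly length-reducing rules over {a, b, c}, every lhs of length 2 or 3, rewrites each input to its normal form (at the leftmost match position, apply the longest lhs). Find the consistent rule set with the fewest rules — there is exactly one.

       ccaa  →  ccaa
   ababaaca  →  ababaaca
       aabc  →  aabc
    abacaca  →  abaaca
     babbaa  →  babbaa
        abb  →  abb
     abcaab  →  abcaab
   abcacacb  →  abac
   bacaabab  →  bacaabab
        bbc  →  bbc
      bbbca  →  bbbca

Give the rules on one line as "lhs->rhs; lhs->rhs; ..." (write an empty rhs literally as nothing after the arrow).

  | ccaa
  | ababaaca
  | aabc
  | abacaca => abaaca

acb->c; cac->ac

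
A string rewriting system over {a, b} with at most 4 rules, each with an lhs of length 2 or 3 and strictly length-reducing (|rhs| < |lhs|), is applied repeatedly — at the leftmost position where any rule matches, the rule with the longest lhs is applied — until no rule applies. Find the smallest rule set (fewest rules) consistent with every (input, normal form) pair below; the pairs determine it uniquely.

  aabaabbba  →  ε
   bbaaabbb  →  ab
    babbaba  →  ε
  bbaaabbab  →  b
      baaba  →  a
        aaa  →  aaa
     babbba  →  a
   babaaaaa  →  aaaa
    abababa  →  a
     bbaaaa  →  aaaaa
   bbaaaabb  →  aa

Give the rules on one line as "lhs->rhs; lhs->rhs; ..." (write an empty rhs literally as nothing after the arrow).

  | aabaabbba => baabbba => abbba => aaba => ba => ε
  | bbaaabbb => aaaabbb => aabbb => bbb => ab
  | babbaba => bbaba => aaba => ba => ε
  | bbaaabbab => aaaabbab => aabbab => bbab => aab => b

aab->b; ba->; bb->a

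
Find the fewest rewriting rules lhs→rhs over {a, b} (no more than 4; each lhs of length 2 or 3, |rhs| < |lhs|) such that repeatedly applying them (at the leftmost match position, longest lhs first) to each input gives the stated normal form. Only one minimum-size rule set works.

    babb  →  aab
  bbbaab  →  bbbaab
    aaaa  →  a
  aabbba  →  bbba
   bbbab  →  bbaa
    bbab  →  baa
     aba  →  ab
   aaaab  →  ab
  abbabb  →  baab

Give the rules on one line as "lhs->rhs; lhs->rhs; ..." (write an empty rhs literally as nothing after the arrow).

aaa->; aba->ab; abb->bb; bab->aa

  | babb => aab
  | bbbaab
  | aaaa => a
  | aabbba => abbba => bbba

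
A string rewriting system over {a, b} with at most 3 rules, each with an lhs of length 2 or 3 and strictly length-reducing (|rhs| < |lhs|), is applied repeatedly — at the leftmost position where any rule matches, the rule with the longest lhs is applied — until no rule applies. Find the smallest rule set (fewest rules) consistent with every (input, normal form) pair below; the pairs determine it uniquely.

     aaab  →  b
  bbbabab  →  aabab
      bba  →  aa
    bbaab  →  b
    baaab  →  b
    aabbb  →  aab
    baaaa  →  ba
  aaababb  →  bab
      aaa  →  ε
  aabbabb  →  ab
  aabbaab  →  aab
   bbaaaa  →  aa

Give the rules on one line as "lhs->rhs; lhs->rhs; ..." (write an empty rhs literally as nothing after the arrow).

  | aaab => b
  | bbbabab => bbabab => aabab
  | bba => aa
  | bbaab => aaab => b

aaa->; bb->b; bba->aa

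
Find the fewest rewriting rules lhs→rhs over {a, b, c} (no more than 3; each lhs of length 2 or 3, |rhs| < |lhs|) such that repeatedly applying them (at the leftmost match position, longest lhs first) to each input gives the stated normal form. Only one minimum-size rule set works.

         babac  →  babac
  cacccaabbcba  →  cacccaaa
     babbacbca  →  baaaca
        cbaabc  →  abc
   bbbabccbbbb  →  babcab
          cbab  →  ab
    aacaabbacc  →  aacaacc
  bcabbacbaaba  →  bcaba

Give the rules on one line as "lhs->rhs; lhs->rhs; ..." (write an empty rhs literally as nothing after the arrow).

aab->ab; bb->; cb->a

  | babac
  | cacccaabbcba => cacccabbcba => cacccacba => cacccaaa
  | babbacbca => baacbca => baaaca
  | cbaabc => aaabc => aabc => abc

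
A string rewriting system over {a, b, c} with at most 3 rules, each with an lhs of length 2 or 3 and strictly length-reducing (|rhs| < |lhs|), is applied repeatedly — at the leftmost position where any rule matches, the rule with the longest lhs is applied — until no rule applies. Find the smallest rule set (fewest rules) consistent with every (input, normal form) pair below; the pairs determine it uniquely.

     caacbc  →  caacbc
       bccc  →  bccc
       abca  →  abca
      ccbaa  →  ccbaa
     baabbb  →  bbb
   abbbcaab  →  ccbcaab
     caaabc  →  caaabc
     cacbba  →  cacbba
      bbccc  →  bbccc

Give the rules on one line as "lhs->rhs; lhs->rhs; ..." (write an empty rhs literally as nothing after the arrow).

  | caacbc
  | bccc
  | abca
  | ccbaa

abb->cc; acc->b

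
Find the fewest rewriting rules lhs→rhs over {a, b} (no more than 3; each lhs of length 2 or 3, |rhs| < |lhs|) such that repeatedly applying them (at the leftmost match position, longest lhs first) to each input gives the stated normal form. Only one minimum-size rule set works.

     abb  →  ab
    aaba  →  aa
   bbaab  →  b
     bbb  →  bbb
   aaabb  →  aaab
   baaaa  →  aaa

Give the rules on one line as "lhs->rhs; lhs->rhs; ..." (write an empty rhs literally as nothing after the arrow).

  | abb => ab
  | aaba => aa
  | bbaab => bab => b
  | bbb

abb->ab; ba->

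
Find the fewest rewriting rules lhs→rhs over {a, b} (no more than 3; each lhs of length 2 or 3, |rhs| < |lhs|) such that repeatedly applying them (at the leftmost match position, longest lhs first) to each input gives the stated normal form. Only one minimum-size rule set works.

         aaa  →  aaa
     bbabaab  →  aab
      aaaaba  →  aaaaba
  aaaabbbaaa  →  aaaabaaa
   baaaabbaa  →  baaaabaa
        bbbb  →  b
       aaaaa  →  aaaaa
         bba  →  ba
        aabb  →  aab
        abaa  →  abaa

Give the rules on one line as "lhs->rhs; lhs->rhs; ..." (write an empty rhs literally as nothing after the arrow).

  | aaa
  | bbabaab => babaab => aab
  | aaaaba
  | aaaabbbaaa => aaaabbaaa => aaaabaaa

bab->; bb->b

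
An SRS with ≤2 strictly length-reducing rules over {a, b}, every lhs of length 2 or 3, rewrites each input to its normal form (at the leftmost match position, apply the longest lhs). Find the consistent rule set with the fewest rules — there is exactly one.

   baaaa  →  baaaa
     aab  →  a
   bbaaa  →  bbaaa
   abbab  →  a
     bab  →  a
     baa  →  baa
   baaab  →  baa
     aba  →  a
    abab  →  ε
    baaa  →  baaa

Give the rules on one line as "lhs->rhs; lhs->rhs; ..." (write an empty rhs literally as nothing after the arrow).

ab->; bab->a

  | baaaa
  | aab => a
  | bbaaa
  | abbab => bab => a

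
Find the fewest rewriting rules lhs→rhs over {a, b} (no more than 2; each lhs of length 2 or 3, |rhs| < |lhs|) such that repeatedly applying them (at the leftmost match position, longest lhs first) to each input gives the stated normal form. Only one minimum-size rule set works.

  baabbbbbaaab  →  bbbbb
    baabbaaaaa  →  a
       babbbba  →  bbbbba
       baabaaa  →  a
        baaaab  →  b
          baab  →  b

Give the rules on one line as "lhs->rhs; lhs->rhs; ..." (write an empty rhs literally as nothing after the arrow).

  | baabbbbbaaab => bbbbbaaab => bbbbab => bbbbb
  | baabbaaaaa => bbaaaaa => baaa => a
  | babbbba => bbbbba
  | baabaaa => baaa => a

ab->b; baa->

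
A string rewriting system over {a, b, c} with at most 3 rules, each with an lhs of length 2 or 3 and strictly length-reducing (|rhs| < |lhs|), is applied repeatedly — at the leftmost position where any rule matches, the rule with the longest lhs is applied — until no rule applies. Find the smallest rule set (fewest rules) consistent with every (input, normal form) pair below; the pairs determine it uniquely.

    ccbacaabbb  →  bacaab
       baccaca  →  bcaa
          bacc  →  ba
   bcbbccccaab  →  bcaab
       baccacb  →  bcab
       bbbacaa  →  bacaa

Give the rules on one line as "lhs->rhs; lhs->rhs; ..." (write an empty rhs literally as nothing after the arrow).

aac->ca; bb->; cc->

  | ccbacaabbb => bacaabbb => bacaab
  | baccaca => baaca => bcaa
  | bacc => ba
  | bcbbccccaab => bcccccaab => bcccaab => bcaab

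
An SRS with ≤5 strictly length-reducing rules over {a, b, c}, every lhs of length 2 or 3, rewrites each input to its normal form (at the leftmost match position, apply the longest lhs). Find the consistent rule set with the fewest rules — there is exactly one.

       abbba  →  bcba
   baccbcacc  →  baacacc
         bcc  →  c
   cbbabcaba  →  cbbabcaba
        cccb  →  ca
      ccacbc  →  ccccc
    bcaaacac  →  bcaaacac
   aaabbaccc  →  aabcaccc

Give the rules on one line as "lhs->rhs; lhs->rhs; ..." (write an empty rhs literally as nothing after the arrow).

  | abbba => bcba
  | baccbcacc => baacacc
  | bcc => c
  | cbbabcaba

abb->bc; acb->cc; bcc->c; ccb->a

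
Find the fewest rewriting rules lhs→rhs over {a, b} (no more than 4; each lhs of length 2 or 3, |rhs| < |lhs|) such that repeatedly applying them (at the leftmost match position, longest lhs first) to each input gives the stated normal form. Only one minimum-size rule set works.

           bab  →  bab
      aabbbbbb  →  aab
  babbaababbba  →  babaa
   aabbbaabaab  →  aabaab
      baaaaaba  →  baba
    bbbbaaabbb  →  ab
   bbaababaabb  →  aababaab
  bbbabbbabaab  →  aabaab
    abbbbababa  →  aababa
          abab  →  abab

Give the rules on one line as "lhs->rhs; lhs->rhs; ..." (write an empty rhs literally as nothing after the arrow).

  | bab
  | aabbbbbb => aabbbbb => aabbbb => aabbb => aabb => aab
  | babbaababbba => baaababbba => bababbba => bababba => babaa
  | aabbbaabaab => aabbaabaab => aaaabaab => aabaab

aaa->a; bb->b; bba->a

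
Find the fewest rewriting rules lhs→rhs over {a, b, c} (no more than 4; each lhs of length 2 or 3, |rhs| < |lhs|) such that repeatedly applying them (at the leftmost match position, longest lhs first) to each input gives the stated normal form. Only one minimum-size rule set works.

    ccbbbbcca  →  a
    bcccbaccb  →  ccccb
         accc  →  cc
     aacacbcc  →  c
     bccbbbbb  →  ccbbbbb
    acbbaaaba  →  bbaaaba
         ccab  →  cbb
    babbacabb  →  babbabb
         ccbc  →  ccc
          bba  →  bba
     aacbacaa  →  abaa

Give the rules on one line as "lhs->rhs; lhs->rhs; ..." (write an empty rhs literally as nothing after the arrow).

  | ccbbbbcca => ccbbbcca => ccbbcca => ccbcca => cccca => ccca => cca => ca => a
  | bcccbaccb => cccbaccb => cccbcb => ccccb
  | accc => cc
  | aacacbcc => aacbcc => abcc => acc => c

ac->; bc->c; ca->a; cab->bb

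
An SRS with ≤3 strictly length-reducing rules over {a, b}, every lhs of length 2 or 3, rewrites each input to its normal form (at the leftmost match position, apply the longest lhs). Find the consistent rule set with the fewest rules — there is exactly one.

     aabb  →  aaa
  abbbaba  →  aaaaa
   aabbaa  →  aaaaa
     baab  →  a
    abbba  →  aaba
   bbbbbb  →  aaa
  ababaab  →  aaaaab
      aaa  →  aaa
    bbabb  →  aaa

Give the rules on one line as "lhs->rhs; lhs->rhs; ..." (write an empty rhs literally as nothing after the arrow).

baa->b; bab->aa; bb->a

  | aabb => aaa
  | abbbaba => aababa => aaaaa
  | aabbaa => aaaaa
  | baab => bb => a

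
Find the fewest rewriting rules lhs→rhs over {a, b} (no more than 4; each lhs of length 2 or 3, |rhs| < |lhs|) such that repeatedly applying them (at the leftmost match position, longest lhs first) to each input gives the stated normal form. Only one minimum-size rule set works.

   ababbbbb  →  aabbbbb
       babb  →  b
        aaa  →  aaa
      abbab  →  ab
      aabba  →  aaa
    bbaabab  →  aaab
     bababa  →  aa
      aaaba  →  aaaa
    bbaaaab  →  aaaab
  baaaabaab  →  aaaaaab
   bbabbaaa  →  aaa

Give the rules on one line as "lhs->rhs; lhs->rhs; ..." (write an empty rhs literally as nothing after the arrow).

aba->aa; ba->a; bab->

  | ababbbbb => aabbbbb
  | babb => b
  | aaa
  | abbab => ab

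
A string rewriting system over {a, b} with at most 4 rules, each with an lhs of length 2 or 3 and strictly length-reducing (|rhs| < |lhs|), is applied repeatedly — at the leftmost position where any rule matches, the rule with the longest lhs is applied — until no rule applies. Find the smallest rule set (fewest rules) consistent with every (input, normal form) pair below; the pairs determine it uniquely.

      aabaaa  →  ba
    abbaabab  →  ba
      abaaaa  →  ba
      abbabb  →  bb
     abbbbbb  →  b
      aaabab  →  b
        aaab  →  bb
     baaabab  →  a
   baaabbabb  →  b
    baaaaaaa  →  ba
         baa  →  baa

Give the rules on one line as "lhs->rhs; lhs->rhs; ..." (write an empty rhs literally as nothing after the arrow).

aaa->b; ab->; bba->ba; bbb->a

  | aabaaa => aaaa => ba
  | abbaabab => baabab => baab => ba
  | abaaaa => aaaa => ba
  | abbabb => babb => bb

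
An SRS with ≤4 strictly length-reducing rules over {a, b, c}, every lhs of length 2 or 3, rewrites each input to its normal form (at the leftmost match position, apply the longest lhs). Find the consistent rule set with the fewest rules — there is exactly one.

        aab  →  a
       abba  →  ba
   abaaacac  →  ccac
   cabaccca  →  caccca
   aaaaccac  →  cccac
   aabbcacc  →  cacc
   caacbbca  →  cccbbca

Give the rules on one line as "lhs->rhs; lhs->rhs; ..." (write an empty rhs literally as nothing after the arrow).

  | aab => a
  | abba => ba
  | abaaacac => aaacac => aacac => ccac
  | cabaccca => caccca

aaa->aa; aac->cc; ab->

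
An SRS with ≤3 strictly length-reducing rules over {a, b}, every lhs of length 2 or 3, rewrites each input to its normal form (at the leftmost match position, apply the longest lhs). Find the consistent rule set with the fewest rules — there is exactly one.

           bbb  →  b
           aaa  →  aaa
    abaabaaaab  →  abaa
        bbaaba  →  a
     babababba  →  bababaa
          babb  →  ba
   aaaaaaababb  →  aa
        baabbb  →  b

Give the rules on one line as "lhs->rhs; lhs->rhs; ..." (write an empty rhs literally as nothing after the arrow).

aab->; bb->

  | bbb => b
  | aaa
  | abaabaaaab => abaaaab => abaa
  | bbaaba => aaba => a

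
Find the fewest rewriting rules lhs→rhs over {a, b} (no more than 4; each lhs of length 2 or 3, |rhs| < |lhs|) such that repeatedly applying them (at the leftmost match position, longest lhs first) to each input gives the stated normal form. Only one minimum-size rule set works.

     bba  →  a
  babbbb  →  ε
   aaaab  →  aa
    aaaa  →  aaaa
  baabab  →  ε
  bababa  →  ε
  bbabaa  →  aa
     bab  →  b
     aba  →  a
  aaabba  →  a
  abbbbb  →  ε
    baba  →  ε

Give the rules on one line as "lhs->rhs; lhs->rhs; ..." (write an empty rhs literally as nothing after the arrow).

  | bba => a
  | babbbb => bbbb => bb => ε
  | aaaab => aa
  | aaaa

aab->; ab->; ba->; bb->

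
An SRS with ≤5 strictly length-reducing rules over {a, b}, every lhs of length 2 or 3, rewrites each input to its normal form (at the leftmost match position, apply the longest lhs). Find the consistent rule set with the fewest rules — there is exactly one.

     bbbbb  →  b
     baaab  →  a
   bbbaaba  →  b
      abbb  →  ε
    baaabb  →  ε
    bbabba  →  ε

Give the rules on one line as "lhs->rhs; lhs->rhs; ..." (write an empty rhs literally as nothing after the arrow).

ab->; aba->b; ba->; bb->

  | bbbbb => bbb => b
  | baaab => aab => a
  | bbbaaba => baaba => aba => b
  | abbb => bb => ε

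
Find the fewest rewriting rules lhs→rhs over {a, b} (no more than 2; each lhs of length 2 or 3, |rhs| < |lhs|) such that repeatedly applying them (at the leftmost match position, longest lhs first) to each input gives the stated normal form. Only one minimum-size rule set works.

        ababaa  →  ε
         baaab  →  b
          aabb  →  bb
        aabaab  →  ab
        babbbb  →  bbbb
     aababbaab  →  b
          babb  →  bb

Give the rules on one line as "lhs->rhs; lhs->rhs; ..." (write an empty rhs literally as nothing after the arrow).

aa->; ba->

  | ababaa => abaa => aa => ε
  | baaab => aab => b
  | aabb => bb
  | aabaab => baab => ab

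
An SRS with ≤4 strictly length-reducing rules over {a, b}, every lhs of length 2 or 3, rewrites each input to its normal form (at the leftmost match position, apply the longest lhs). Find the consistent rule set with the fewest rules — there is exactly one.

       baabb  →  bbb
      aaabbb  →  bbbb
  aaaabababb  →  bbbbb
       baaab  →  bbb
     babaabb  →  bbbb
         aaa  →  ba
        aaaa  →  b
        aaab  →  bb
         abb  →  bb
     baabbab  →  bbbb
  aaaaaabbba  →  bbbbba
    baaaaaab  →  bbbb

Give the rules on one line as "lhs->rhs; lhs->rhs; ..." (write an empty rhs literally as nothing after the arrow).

aa->; aaa->ba; ab->b

  | baabb => bbb
  | aaabbb => babbb => bbbb
  | aaaabababb => baabababb => bbababb => bbbabb => bbbbb
  | baaab => bbab => bbb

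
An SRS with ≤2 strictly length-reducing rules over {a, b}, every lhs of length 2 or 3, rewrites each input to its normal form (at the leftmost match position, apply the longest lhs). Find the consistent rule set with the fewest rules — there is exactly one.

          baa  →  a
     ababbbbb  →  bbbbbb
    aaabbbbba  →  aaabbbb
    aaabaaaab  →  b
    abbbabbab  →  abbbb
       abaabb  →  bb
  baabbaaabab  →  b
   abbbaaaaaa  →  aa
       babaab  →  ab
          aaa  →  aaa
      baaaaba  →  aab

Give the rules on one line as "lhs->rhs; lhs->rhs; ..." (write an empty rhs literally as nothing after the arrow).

aba->b; ba->

  | baa => a
  | ababbbbb => bbbbbb
  | aaabbbbba => aaabbbb
  | aaabaaaab => aabaaab => abaab => bab => b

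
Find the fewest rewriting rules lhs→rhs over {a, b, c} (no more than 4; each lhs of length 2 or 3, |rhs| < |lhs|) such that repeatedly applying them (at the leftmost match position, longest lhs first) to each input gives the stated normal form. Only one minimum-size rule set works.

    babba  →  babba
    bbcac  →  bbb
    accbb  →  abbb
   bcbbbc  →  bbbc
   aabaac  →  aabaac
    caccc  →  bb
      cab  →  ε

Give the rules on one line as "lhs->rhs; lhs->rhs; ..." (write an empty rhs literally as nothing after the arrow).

  | babba
  | bbcac => bbcc => bbb
  | accbb => abbb
  | bcbbbc => bbbc

ca->c; cb->; cc->b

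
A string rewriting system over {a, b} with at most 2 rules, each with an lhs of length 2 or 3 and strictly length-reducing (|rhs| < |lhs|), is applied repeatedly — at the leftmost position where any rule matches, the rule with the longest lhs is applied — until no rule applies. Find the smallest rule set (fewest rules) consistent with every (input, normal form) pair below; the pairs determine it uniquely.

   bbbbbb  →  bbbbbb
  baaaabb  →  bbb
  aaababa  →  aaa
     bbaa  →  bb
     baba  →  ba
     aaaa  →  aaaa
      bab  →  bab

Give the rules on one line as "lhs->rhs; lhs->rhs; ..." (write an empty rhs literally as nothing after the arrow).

aba->a; baa->b

  | bbbbbb
  | baaaabb => baabb => bbb
  | aaababa => aaaba => aaa
  | bbaa => bb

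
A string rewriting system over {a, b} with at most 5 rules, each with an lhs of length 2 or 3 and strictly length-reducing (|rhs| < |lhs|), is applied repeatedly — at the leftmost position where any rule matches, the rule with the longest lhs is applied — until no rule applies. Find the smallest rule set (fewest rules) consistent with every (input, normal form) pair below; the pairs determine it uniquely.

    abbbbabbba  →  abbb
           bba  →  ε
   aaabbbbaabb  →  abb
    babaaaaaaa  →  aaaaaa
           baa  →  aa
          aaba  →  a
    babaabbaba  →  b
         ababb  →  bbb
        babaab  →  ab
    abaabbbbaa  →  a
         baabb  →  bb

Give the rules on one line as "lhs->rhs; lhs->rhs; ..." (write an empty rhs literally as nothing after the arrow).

aab->b; aba->b; ba->a; bba->

  | abbbbabbba => abbbbba => abbb
  | bba => ε
  | aaabbbbaabb => abbbbaabb => abbabb => abb
  | babaaaaaaa => abaaaaaaa => baaaaaa => aaaaaa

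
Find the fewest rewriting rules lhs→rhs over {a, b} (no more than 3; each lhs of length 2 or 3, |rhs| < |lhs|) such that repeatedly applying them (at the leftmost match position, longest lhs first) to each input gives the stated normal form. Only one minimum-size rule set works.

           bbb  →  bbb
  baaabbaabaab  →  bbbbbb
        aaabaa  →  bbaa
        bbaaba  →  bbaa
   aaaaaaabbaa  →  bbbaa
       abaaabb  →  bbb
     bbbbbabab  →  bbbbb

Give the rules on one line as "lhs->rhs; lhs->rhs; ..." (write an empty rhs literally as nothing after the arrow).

  | bbb
  | baaabbaabaab => bbbbaabaab => bbbbaaab => bbbbbb
  | aaabaa => bbaa
  | bbaaba => bbaa

aaa->b; ab->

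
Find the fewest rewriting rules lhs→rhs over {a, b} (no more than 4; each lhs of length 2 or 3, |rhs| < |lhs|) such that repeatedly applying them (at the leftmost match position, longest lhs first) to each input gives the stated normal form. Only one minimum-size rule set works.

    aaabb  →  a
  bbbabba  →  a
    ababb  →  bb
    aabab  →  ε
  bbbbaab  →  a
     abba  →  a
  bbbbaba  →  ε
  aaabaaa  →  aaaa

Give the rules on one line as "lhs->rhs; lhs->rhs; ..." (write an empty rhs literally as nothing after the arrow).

  | aaabb => aab => a
  | bbbabba => bbabba => babba => abba => ba => a
  | ababb => bb
  | aabab => ab => ε

ab->; aba->; ba->a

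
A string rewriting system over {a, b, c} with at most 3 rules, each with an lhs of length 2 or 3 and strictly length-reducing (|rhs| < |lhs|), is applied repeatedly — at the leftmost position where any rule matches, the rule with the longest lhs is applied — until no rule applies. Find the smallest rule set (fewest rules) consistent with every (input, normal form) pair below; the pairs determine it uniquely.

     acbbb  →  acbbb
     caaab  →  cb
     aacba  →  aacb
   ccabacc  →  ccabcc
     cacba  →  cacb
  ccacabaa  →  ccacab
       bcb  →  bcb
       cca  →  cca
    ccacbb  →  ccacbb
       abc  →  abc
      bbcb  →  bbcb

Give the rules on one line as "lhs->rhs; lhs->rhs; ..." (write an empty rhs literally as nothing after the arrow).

aaa->; ba->b

  | acbbb
  | caaab => cb
  | aacba => aacb
  | ccabacc => ccabcc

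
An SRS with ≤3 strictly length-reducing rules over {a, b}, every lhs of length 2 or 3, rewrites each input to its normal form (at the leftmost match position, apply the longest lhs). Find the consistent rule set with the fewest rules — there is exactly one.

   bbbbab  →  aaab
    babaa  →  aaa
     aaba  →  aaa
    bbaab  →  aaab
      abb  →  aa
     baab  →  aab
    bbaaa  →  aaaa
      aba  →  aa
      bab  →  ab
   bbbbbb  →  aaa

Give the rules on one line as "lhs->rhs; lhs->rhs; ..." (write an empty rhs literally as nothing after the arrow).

ba->a; bb->a

  | bbbbab => abbab => aaab
  | babaa => abaa => aaa
  | aaba => aaa
  | bbaab => aaab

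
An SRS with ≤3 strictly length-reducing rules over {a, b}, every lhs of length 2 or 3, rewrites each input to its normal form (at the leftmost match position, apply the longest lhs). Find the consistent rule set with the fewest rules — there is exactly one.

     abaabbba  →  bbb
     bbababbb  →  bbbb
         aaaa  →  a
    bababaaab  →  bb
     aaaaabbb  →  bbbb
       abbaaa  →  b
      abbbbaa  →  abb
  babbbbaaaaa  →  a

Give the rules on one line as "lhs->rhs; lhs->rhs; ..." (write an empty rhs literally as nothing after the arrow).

aa->b; ba->

  | abaabbba => aabbba => bbbba => bbb
  | bbababbb => bbabbb => bbbb
  | aaaa => baa => a
  | bababaaab => babaaab => baaab => aab => bb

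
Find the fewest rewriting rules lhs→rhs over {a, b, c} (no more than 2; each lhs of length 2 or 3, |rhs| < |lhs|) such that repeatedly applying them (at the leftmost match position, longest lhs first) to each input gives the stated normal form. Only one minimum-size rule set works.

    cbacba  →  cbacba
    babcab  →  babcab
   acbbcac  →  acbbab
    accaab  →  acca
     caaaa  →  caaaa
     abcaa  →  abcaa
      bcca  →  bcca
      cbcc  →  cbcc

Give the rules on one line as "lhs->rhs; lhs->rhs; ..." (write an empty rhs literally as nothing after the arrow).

aab->a; cac->ab

  | cbacba
  | babcab
  | acbbcac => acbbab
  | accaab => acca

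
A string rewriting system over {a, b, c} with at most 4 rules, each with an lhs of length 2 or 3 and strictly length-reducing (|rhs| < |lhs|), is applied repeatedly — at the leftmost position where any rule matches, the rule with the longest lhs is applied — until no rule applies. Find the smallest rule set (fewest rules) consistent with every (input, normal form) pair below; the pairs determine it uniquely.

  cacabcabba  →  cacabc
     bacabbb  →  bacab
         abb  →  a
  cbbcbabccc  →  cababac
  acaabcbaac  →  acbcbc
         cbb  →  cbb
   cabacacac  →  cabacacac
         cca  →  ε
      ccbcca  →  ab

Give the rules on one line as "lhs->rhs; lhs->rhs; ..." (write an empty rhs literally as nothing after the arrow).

  | cacabcabba => cacabcaa => cacabc
  | bacabbb => bacab
  | abb => a
  | cbbcbabccc => cababccc => cababac

aa->; abb->a; bbc->a; cc->a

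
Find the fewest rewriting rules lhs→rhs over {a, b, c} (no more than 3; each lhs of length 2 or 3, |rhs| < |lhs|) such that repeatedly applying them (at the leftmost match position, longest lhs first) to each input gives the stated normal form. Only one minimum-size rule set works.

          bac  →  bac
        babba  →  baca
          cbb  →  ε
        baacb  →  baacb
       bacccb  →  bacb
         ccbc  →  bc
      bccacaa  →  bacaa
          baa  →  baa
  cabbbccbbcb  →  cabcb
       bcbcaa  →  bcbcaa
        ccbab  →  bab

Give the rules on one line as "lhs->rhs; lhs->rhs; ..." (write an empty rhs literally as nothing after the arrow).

bb->c; cc->

  | bac
  | babba => baca
  | cbb => cc => ε
  | baacb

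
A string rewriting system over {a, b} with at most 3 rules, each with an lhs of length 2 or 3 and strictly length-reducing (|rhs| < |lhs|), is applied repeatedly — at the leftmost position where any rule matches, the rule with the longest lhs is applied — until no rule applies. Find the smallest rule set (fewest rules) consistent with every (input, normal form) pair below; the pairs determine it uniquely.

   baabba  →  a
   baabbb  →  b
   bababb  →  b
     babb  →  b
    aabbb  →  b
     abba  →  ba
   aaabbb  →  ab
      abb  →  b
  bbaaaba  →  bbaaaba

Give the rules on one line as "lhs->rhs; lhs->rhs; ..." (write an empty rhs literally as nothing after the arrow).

  | baabba => baba => a
  | baabbb => babb => b
  | bababb => abb => b
  | babb => b

abb->b; bab->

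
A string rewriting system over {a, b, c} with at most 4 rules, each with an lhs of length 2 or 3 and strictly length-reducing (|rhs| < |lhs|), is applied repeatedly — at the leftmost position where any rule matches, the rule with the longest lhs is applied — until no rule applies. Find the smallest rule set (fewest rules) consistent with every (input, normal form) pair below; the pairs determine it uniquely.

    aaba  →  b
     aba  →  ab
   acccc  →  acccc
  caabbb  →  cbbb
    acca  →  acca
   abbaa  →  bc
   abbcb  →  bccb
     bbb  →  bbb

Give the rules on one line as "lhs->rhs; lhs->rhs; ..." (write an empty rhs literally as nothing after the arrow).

aa->; abb->bc; ba->b

  | aaba => ba => b
  | aba => ab
  | acccc
  | caabbb => cbbb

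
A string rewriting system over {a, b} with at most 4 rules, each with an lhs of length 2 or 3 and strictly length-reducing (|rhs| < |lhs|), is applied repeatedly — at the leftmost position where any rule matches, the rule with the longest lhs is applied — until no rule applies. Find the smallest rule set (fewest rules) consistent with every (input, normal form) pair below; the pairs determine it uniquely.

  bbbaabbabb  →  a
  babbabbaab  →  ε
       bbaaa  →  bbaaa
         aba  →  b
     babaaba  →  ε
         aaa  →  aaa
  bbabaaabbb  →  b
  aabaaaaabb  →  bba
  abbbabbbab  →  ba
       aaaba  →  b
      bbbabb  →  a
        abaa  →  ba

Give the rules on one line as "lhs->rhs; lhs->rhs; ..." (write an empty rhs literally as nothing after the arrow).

aab->bb; ab->a; aba->b; bbb->

  | bbbaabbabb => aabbabb => bbbabb => abb => ab => a
  | babbabbaab => bababbaab => bbbbaab => baab => bbb => ε
  | bbaaa
  | aba => b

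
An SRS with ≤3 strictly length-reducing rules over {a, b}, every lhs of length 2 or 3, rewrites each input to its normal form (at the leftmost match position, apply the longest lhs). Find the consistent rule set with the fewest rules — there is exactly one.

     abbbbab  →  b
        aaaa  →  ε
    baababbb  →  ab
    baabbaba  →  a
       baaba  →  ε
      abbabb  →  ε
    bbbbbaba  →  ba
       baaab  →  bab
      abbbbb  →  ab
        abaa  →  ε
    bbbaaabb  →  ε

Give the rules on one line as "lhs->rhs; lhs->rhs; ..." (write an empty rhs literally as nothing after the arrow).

  | abbbbab => aabbab => bbab => aab => b
  | aaaa => aa => ε
  | baababbb => bbabbb => aabbb => bbb => ab
  | baabbaba => bbbaba => ababa => aba => a

aa->; aba->a; bb->a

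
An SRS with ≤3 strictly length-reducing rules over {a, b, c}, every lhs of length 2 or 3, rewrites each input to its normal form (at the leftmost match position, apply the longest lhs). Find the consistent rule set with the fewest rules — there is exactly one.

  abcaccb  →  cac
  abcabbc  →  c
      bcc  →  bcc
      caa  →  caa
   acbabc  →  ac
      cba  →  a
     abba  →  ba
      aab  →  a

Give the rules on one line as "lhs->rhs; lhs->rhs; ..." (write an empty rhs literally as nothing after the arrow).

  | abcaccb => caccb => cac
  | abcabbc => cabbc => cbc => c
  | bcc
  | caa

ab->; cb->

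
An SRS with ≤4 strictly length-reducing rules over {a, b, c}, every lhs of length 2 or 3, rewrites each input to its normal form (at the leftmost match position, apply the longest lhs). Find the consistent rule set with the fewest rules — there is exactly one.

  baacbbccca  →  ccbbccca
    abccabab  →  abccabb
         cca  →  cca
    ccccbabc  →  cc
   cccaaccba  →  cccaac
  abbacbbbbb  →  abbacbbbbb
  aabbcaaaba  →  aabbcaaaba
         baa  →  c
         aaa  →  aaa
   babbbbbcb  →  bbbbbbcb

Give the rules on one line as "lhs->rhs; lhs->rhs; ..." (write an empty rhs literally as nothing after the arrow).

baa->c; bab->bb; cba->; cbc->

  | baacbbccca => ccbbccca
  | abccabab => abccabb
  | cca
  | ccccbabc => cccbc => cc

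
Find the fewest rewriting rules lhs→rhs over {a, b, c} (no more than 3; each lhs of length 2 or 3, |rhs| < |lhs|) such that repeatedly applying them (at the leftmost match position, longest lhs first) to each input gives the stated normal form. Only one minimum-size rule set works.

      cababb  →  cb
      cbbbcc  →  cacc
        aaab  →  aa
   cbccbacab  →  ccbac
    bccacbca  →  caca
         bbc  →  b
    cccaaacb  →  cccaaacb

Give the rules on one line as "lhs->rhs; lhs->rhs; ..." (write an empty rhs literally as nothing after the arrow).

ab->; bbb->a; bc->

  | cababb => cabb => cb
  | cbbbcc => cacc
  | aaab => aa
  | cbccbacab => ccbacab => ccbac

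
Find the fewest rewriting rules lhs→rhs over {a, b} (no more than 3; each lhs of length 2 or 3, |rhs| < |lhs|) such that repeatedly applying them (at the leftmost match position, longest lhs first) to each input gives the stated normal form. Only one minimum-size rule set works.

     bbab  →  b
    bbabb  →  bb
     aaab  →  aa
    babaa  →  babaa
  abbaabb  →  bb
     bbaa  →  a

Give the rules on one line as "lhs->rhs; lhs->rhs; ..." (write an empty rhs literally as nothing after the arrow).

aab->a; abb->bb; bba->

  | bbab => b
  | bbabb => bb
  | aaab => aa
  | babaa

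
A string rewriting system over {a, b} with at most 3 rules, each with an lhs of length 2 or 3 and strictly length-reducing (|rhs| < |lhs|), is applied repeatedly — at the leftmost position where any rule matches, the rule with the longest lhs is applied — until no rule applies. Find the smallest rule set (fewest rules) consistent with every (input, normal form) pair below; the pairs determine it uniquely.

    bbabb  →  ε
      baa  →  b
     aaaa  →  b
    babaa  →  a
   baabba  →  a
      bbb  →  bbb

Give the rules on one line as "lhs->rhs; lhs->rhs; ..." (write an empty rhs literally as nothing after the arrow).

  | bbabb => babb => abb => ε
  | baa => aa => b
  | aaaa => baa => aa => b
  | babaa => abaa => aaa => ba => a

aa->b; abb->; ba->a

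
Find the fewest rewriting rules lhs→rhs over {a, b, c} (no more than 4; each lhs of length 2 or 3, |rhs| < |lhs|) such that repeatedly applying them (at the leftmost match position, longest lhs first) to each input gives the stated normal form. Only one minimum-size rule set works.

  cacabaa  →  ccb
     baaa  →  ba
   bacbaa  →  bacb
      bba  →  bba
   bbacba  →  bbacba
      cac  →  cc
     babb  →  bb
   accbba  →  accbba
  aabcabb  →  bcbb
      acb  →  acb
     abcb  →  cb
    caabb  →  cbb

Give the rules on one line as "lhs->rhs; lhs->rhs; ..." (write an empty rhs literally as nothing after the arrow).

  | cacabaa => ccabaa => ccbaa => ccb
  | baaa => ba
  | bacbaa => bacb
  | bba

aa->; ab->; ca->c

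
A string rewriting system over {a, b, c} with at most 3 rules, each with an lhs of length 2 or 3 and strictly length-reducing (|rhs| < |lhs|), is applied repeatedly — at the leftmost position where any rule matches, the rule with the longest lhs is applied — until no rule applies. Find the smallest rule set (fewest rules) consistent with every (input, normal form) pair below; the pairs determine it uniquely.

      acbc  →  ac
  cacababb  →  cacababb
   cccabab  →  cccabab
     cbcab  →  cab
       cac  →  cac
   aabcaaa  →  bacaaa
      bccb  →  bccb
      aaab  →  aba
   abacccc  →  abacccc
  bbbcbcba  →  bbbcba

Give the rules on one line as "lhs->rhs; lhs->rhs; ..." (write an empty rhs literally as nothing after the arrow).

  | acbc => ac
  | cacababb
  | cccabab
  | cbcab => cab

aab->ba; cbc->c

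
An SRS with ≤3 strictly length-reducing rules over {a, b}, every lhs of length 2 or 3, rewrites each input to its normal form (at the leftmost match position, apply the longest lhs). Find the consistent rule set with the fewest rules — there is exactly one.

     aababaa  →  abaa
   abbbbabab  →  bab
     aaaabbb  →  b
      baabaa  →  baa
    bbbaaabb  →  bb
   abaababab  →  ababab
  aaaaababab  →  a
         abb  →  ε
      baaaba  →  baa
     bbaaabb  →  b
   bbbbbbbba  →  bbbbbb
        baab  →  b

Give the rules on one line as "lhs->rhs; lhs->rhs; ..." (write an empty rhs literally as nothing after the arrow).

  | aababaa => abaa
  | abbbbabab => bbabab => bab
  | aaaabbb => aabb => b
  | baabaa => baa

aab->; abb->; bba->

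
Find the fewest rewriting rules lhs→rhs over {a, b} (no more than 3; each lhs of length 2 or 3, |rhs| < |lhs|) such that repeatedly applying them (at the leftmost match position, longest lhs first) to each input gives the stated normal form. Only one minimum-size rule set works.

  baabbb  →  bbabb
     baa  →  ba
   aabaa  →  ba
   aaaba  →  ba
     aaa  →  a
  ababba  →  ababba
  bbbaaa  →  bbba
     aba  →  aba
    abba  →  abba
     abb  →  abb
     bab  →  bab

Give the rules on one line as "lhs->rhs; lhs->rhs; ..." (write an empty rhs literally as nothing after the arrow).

  | baabbb => bbabb
  | baa => ba
  | aabaa => baaa => baa => ba
  | aaaba => aaba => baa => ba

aa->a; aab->ba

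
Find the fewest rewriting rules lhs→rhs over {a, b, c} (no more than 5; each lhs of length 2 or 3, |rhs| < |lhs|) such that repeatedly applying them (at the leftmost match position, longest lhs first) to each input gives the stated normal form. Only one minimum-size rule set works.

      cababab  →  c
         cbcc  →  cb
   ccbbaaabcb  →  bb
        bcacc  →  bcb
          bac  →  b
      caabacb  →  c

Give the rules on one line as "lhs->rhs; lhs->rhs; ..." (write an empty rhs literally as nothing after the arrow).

  | cababab => cabab => cab => c
  | cbcc => cb
  | ccbbaaabcb => bbaaabcb => bbaacb => bbab => bb
  | bcacc => bcb

ab->; ac->; acc->b; cc->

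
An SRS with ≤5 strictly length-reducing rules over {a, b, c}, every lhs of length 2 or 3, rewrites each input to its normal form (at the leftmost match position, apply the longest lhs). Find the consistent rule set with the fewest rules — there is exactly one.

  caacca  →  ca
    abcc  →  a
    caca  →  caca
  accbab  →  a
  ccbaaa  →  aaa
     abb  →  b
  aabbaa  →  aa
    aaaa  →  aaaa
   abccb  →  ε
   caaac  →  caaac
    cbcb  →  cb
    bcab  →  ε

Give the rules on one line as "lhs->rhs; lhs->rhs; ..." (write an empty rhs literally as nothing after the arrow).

ab->; bc->; cc->a; cca->b

  | caacca => caab => ca
  | abcc => cc => a
  | caca
  | accbab => aabab => aab => a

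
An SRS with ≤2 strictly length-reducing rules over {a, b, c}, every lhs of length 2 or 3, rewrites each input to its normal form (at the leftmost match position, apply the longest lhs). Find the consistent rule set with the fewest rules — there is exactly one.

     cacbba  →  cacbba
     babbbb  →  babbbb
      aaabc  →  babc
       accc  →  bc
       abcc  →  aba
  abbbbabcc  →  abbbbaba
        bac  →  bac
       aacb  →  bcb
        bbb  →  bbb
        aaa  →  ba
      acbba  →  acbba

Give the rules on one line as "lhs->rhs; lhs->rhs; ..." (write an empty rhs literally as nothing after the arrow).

  | cacbba
  | babbbb
  | aaabc => babc
  | accc => aac => bc

aa->b; cc->a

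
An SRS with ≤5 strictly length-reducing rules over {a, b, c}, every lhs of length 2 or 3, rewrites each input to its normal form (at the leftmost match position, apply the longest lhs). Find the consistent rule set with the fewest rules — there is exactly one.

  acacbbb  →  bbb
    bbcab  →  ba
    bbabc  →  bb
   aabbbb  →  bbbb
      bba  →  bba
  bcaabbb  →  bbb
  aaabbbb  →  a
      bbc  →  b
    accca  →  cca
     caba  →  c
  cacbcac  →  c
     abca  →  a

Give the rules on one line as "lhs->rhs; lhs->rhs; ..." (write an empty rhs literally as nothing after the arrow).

  | acacbbb => acbbb => bbb
  | bbcab => bab => ba
  | bbabc => bbac => bb
  | aabbbb => bbbb

aa->; ab->a; ac->; bc->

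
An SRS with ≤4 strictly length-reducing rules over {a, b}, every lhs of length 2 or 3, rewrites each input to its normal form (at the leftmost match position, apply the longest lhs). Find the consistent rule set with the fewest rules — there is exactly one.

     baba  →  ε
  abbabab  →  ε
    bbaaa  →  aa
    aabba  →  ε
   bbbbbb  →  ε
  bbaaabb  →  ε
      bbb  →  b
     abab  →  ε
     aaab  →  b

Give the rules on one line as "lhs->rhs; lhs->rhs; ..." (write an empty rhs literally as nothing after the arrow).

  | baba => bba => ε
  | abbabab => bbabab => bab => bb => ε
  | bbaaa => aa
  | aabba => abba => bba => ε

ab->b; bb->; bba->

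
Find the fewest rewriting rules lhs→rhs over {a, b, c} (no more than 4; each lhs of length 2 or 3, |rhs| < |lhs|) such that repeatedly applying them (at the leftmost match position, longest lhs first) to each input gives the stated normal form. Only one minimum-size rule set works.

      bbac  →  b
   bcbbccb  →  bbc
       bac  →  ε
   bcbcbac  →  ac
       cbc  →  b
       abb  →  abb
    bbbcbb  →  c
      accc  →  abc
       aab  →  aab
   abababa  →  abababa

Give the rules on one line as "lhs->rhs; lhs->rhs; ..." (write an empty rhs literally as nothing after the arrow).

  | bbac => b
  | bcbbccb => bcbccb => bcccb => bbcb => bbc
  | bac => ε
  | bcbcbac => bccbac => bbbac => ac

bac->; bbb->; cb->c; cc->b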